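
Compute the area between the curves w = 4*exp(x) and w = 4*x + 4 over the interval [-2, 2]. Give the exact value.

-16 - 4*exp(-2) + 4*exp(2)

On [-2, 2], (4*exp(x)) - (4*x + 4) = -4*x + 4*exp(x) - 4 is ≥ 0 throughout, so the area is a single integral of |-4*x + 4*exp(x) - 4|.
∫[-2,2] (-4*x + 4*exp(x) - 4) dx = -16 - 4*exp(-2) + 4*exp(2).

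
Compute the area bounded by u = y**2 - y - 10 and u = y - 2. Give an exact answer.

36

Both boundary curves give u as a function of y, so integrate with respect to y. Setting them equal: y**2 - 2*y - 8 = 0, i.e. (y - 4)*(y + 2) = 0, so they meet at y = -2, 4.
For y in [-2, 4], u = y**2 - y - 10 is on the left; area = ∫[-2,4] (-(y**2 - 2*y - 8)) dy = 36.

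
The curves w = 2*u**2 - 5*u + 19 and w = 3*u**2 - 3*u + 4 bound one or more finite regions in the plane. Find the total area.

Set the curves equal: 2*u**2 - 5*u + 19 = 3*u**2 - 3*u + 4, so -u**2 - 2*u + 15 = 0, which factors as -(u - 3)*(u + 5) = 0. The curves meet at u = -5, 3.
On [-5, 3], w = 2*u**2 - 5*u + 19 is on top; that piece has area ∫[-5,3] (-u**2 - 2*u + 15) du = 256/3.

256/3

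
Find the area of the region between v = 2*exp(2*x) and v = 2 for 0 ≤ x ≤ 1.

-3 + exp(2)

On [0, 1], (2*exp(2*x)) - (2) = 2*exp(2*x) - 2 is ≥ 0 throughout, so the area is a single integral of |2*exp(2*x) - 2|.
∫[0,1] (2*exp(2*x) - 2) dx = -3 + exp(2).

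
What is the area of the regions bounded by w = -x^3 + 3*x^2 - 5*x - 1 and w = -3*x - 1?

Set the curves equal: -x^3 + 3*x^2 - 5*x - 1 = -3*x - 1, so -x^3 + 3*x^2 - 2*x = 0, which factors as -x*(x - 2)*(x - 1) = 0. The curves meet at x = 0, 1, 2.
On [0, 1], w = -3*x - 1 is on top; that piece has area ∫[0,1] (-(-x^3 + 3*x^2 - 2*x)) dx = 1/4.
On [1, 2], w = -x^3 + 3*x^2 - 5*x - 1 is on top; that piece has area ∫[1,2] (-x^3 + 3*x^2 - 2*x) dx = 1/4.
Total enclosed area = 1/4 + 1/4 = 1/2.

1/2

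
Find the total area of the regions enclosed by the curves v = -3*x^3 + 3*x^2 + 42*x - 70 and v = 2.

Set the curves equal: -3*x^3 + 3*x^2 + 42*x - 70 = 2, so -3*x^3 + 3*x^2 + 42*x - 72 = 0, which factors as -3*(x - 3)*(x - 2)*(x + 4) = 0. The curves meet at x = -4, 2, 3.
On [-4, 2], v = 2 is on top; that piece has area ∫[-4,2] (-(-3*x^3 + 3*x^2 + 42*x - 72)) dx = 432.
On [2, 3], v = -3*x^3 + 3*x^2 + 42*x - 70 is on top; that piece has area ∫[2,3] (-3*x^3 + 3*x^2 + 42*x - 72) dx = 13/4.
Total enclosed area = 432 + 13/4 = 1741/4.

1741/4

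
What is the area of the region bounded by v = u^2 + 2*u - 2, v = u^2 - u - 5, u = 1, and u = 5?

48

On [1, 5], (u^2 + 2*u - 2) - (u^2 - u - 5) = 3*u + 3 is ≥ 0 throughout, so the area is a single integral of |3*u + 3|.
∫[1,5] (3*u + 3) du = 48.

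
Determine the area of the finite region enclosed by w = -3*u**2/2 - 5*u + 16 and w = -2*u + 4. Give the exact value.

Set the curves equal: -3*u**2/2 - 5*u + 16 = -2*u + 4, so -3*u**2/2 - 3*u + 12 = 0, which factors as -3*(u - 2)*(u + 4)/2 = 0. The curves meet at u = -4, 2.
On [-4, 2], w = -3*u**2/2 - 5*u + 16 is on top; that piece has area ∫[-4,2] (-3*u**2/2 - 3*u + 12) du = 54.

54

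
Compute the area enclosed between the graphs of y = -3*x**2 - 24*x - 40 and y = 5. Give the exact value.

4

Set the curves equal: -3*x**2 - 24*x - 40 = 5, so -3*x**2 - 24*x - 45 = 0, which factors as -3*(x + 3)*(x + 5) = 0. The curves meet at x = -5, -3.
On [-5, -3], y = -3*x**2 - 24*x - 40 is on top; that piece has area ∫[-5,-3] (-3*x**2 - 24*x - 45) dx = 4.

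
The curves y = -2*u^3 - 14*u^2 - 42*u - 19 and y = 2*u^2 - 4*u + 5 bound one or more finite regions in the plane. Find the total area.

Set the curves equal: -2*u^3 - 14*u^2 - 42*u - 19 = 2*u^2 - 4*u + 5, so -2*u^3 - 16*u^2 - 38*u - 24 = 0, which factors as -2*(u + 1)*(u + 3)*(u + 4) = 0. The curves meet at u = -4, -3, -1.
On [-4, -3], y = 2*u^2 - 4*u + 5 is on top; that piece has area ∫[-4,-3] (-(-2*u^3 - 16*u^2 - 38*u - 24)) du = 5/6.
On [-3, -1], y = -2*u^3 - 14*u^2 - 42*u - 19 is on top; that piece has area ∫[-3,-1] (-2*u^3 - 16*u^2 - 38*u - 24) du = 16/3.
Total enclosed area = 5/6 + 16/3 = 37/6.

37/6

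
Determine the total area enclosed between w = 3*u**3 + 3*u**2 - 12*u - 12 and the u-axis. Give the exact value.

The curve meets the u-axis where 3*u**3 + 3*u**2 - 12*u - 12 = 0, i.e. 3*(u - 2)*(u + 1)*(u + 2) = 0, at u = -2, -1, 2.
On [-2, -1] the curve lies above the axis; ∫[-2,-1] (3*u**3 + 3*u**2 - 12*u - 12) du = 7/4, giving area 7/4.
On [-1, 2] the curve lies below the axis; ∫[-1,2] (3*u**3 + 3*u**2 - 12*u - 12) du = -135/4, giving area 135/4.
Total area = 7/4 + 135/4 = 71/2.

71/2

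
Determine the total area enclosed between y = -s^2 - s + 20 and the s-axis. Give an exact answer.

243/2

The curve meets the s-axis where -s^2 - s + 20 = 0, i.e. -(s - 4)*(s + 5) = 0, at s = -5, 4.
On [-5, 4] the curve lies above the axis; ∫[-5,4] (-s^2 - s + 20) ds = 243/2, giving area 243/2.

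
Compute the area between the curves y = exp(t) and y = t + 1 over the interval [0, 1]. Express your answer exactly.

-5/2 + exp(1)

On [0, 1], (exp(t)) - (t + 1) = -t + exp(t) - 1 is ≥ 0 throughout, so the area is a single integral of |-t + exp(t) - 1|.
∫[0,1] (-t + exp(t) - 1) dt = -5/2 + exp(1).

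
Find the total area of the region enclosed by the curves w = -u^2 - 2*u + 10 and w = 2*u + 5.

Set the curves equal: -u^2 - 2*u + 10 = 2*u + 5, so -u^2 - 4*u + 5 = 0, which factors as -(u - 1)*(u + 5) = 0. The curves meet at u = -5, 1.
On [-5, 1], w = -u^2 - 2*u + 10 is on top; that piece has area ∫[-5,1] (-u^2 - 4*u + 5) du = 36.

36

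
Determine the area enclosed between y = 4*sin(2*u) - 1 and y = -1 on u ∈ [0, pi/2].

4

On [0, pi/2], (4*sin(2*u) - 1) - (-1) = 4*sin(2*u) is ≥ 0 throughout, so the area is a single integral of |4*sin(2*u)|.
∫[0,pi/2] (4*sin(2*u)) du = 4.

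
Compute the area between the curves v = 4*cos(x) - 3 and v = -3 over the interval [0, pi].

The difference (4*cos(x) - 3) - (-3) = 4*cos(x) changes sign at x = pi/2 inside [0, pi], so split the integral there.
∫[0,pi/2] (4*cos(x)) dx = 4.
∫[pi/2,pi] (4*cos(x)) dx = -4; the area of that piece is 4.
Total area = 4 + 4 = 8.

8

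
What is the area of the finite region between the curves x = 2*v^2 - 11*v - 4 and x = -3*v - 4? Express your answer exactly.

64/3

Both boundary curves give x as a function of v, so integrate with respect to v. Setting them equal: 2*v^2 - 8*v = 0, i.e. 2*v*(v - 4) = 0, so they meet at v = 0, 4.
For v in [0, 4], x = 2*v^2 - 11*v - 4 is on the left; area = ∫[0,4] (-(2*v^2 - 8*v)) dv = 64/3.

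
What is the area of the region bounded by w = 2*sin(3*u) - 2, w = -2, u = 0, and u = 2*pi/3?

The difference (2*sin(3*u) - 2) - (-2) = 2*sin(3*u) changes sign at u = pi/3 inside [0, 2*pi/3], so split the integral there.
∫[0,pi/3] (2*sin(3*u)) du = 4/3.
∫[pi/3,2*pi/3] (2*sin(3*u)) du = -4/3; the area of that piece is 4/3.
Total area = 4/3 + 4/3 = 8/3.

8/3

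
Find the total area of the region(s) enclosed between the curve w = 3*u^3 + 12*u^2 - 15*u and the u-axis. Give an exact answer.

443/2

The curve meets the u-axis where 3*u^3 + 12*u^2 - 15*u = 0, i.e. 3*u*(u - 1)*(u + 5) = 0, at u = -5, 0, 1.
On [-5, 0] the curve lies above the axis; ∫[-5,0] (3*u^3 + 12*u^2 - 15*u) du = 875/4, giving area 875/4.
On [0, 1] the curve lies below the axis; ∫[0,1] (3*u^3 + 12*u^2 - 15*u) du = -11/4, giving area 11/4.
Total area = 875/4 + 11/4 = 443/2.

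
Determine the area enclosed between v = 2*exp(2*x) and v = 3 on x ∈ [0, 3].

-11 - 7*log(2)/2 + log(6)/2 + 5*log(3)/2 + exp(6)

The difference (2*exp(2*x)) - (3) = 2*exp(2*x) - 3 changes sign at x = -log(2)/2 + log(3)/2 inside [0, 3], so split the integral there.
∫[0,-log(2)/2 + log(3)/2] (2*exp(2*x) - 3) dx = log(2*sqrt(6)/9) + 1/2; the area of that piece is -1/2 + log(3*sqrt(6)/4).
∫[-log(2)/2 + log(3)/2,3] (2*exp(2*x) - 3) dx = -21/2 - 3*log(2)/2 + 3*log(3)/2 + exp(6).
Total area = (-1/2 + log(3*sqrt(6)/4)) + (-21/2 - 3*log(2)/2 + 3*log(3)/2 + exp(6)) = -11 - 7*log(2)/2 + log(6)/2 + 5*log(3)/2 + exp(6).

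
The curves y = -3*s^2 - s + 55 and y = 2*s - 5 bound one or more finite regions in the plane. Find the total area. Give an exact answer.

729/2

Set the curves equal: -3*s^2 - s + 55 = 2*s - 5, so -3*s^2 - 3*s + 60 = 0, which factors as -3*(s - 4)*(s + 5) = 0. The curves meet at s = -5, 4.
On [-5, 4], y = -3*s^2 - s + 55 is on top; that piece has area ∫[-5,4] (-3*s^2 - 3*s + 60) ds = 729/2.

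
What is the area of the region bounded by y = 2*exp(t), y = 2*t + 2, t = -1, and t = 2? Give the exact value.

-9 - 2*exp(-1) + 2*exp(2)

On [-1, 2], (2*exp(t)) - (2*t + 2) = -2*t + 2*exp(t) - 2 is ≥ 0 throughout, so the area is a single integral of |-2*t + 2*exp(t) - 2|.
∫[-1,2] (-2*t + 2*exp(t) - 2) dt = -9 - 2*exp(-1) + 2*exp(2).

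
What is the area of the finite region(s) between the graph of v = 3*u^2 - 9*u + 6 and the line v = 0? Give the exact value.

The curve meets the u-axis where 3*u^2 - 9*u + 6 = 0, i.e. 3*(u - 2)*(u - 1) = 0, at u = 1, 2.
On [1, 2] the curve lies below the axis; ∫[1,2] (3*u^2 - 9*u + 6) du = -1/2, giving area 1/2.

1/2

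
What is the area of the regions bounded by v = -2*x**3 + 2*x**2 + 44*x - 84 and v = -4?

3901/6

Set the curves equal: -2*x**3 + 2*x**2 + 44*x - 84 = -4, so -2*x**3 + 2*x**2 + 44*x - 80 = 0, which factors as -2*(x - 4)*(x - 2)*(x + 5) = 0. The curves meet at x = -5, 2, 4.
On [-5, 2], v = -4 is on top; that piece has area ∫[-5,2] (-(-2*x**3 + 2*x**2 + 44*x - 80)) dx = 3773/6.
On [2, 4], v = -2*x**3 + 2*x**2 + 44*x - 84 is on top; that piece has area ∫[2,4] (-2*x**3 + 2*x**2 + 44*x - 80) dx = 64/3.
Total enclosed area = 3773/6 + 64/3 = 3901/6.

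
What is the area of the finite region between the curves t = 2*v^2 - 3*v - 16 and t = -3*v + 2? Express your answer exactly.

72

Both boundary curves give t as a function of v, so integrate with respect to v. Setting them equal: 2*v^2 - 18 = 0, i.e. 2*(v - 3)*(v + 3) = 0, so they meet at v = -3, 3.
For v in [-3, 3], t = 2*v^2 - 3*v - 16 is on the left; area = ∫[-3,3] (-(2*v^2 - 18)) dv = 72.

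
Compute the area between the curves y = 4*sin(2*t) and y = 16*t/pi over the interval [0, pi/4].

On [0, pi/4], (4*sin(2*t)) - (16*t/pi) = -16*t/pi + 4*sin(2*t) is ≥ 0 throughout, so the area is a single integral of |-16*t/pi + 4*sin(2*t)|.
∫[0,pi/4] (-16*t/pi + 4*sin(2*t)) dt = 2 - pi/2.

2 - pi/2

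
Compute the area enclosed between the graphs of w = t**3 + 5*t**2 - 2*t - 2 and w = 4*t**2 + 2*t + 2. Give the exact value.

Set the curves equal: t**3 + 5*t**2 - 2*t - 2 = 4*t**2 + 2*t + 2, so t**3 + t**2 - 4*t - 4 = 0, which factors as (t - 2)*(t + 1)*(t + 2) = 0. The curves meet at t = -2, -1, 2.
On [-2, -1], w = t**3 + 5*t**2 - 2*t - 2 is on top; that piece has area ∫[-2,-1] (t**3 + t**2 - 4*t - 4) dt = 7/12.
On [-1, 2], w = 4*t**2 + 2*t + 2 is on top; that piece has area ∫[-1,2] (-(t**3 + t**2 - 4*t - 4)) dt = 45/4.
Total enclosed area = 7/12 + 45/4 = 71/6.

71/6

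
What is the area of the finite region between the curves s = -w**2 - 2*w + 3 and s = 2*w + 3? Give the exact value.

Both boundary curves give s as a function of w, so integrate with respect to w. Setting them equal: -w**2 - 4*w = 0, i.e. -w*(w + 4) = 0, so they meet at w = -4, 0.
For w in [-4, 0], s = -w**2 - 2*w + 3 is on the right; area = ∫[-4,0] (-w**2 - 4*w) dw = 32/3.

32/3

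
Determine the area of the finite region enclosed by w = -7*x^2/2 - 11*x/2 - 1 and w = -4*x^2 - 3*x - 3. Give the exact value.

9/4

Set the curves equal: -7*x^2/2 - 11*x/2 - 1 = -4*x^2 - 3*x - 3, so x^2/2 - 5*x/2 + 2 = 0, which factors as (x - 4)*(x - 1)/2 = 0. The curves meet at x = 1, 4.
On [1, 4], w = -4*x^2 - 3*x - 3 is on top; that piece has area ∫[1,4] (-(x^2/2 - 5*x/2 + 2)) dx = 9/4.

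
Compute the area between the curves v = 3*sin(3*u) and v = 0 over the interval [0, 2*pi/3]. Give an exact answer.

The difference (3*sin(3*u)) - (0) = 3*sin(3*u) changes sign at u = pi/3 inside [0, 2*pi/3], so split the integral there.
∫[0,pi/3] (3*sin(3*u)) du = 2.
∫[pi/3,2*pi/3] (3*sin(3*u)) du = -2; the area of that piece is 2.
Total area = 2 + 2 = 4.

4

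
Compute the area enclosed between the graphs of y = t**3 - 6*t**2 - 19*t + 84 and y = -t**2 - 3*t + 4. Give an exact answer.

5137/12

Set the curves equal: t**3 - 6*t**2 - 19*t + 84 = -t**2 - 3*t + 4, so t**3 - 5*t**2 - 16*t + 80 = 0, which factors as (t - 5)*(t - 4)*(t + 4) = 0. The curves meet at t = -4, 4, 5.
On [-4, 4], y = t**3 - 6*t**2 - 19*t + 84 is on top; that piece has area ∫[-4,4] (t**3 - 5*t**2 - 16*t + 80) dt = 1280/3.
On [4, 5], y = -t**2 - 3*t + 4 is on top; that piece has area ∫[4,5] (-(t**3 - 5*t**2 - 16*t + 80)) dt = 17/12.
Total enclosed area = 1280/3 + 17/12 = 5137/12.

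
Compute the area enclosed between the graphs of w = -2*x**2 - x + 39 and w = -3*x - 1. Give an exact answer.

Set the curves equal: -2*x**2 - x + 39 = -3*x - 1, so -2*x**2 + 2*x + 40 = 0, which factors as -2*(x - 5)*(x + 4) = 0. The curves meet at x = -4, 5.
On [-4, 5], w = -2*x**2 - x + 39 is on top; that piece has area ∫[-4,5] (-2*x**2 + 2*x + 40) dx = 243.

243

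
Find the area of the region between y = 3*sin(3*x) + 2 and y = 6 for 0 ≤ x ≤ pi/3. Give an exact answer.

-2 + 4*pi/3

On [0, pi/3], (3*sin(3*x) + 2) - (6) = 3*sin(3*x) - 4 is ≤ 0 throughout, so the area is a single integral of |3*sin(3*x) - 4|.
∫[0,pi/3] (3*sin(3*x) - 4) dx = 2 - 4*pi/3; the area of that piece is -2 + 4*pi/3.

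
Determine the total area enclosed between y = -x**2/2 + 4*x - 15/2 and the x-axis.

The curve meets the x-axis where -x**2/2 + 4*x - 15/2 = 0, i.e. -(x - 5)*(x - 3)/2 = 0, at x = 3, 5.
On [3, 5] the curve lies above the axis; ∫[3,5] (-x**2/2 + 4*x - 15/2) dx = 2/3, giving area 2/3.

2/3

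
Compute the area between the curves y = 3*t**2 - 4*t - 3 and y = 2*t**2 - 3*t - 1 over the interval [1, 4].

59/6

The difference (3*t**2 - 4*t - 3) - (2*t**2 - 3*t - 1) = t**2 - t - 2 changes sign at t = 2 inside [1, 4], so split the integral there.
∫[1,2] (t**2 - t - 2) dt = -7/6; the area of that piece is 7/6.
∫[2,4] (t**2 - t - 2) dt = 26/3.
Total area = 7/6 + 26/3 = 59/6.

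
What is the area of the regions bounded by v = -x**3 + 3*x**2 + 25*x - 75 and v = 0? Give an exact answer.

524

Set the curves equal: -x**3 + 3*x**2 + 25*x - 75 = 0, so -x**3 + 3*x**2 + 25*x - 75 = 0, which factors as -(x - 5)*(x - 3)*(x + 5) = 0. The curves meet at x = -5, 3, 5.
On [-5, 3], v = 0 is on top; that piece has area ∫[-5,3] (-(-x**3 + 3*x**2 + 25*x - 75)) dx = 512.
On [3, 5], v = -x**3 + 3*x**2 + 25*x - 75 is on top; that piece has area ∫[3,5] (-x**3 + 3*x**2 + 25*x - 75) dx = 12.
Total enclosed area = 512 + 12 = 524.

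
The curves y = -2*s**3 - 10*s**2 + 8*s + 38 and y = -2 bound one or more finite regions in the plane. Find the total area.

Set the curves equal: -2*s**3 - 10*s**2 + 8*s + 38 = -2, so -2*s**3 - 10*s**2 + 8*s + 40 = 0, which factors as -2*(s - 2)*(s + 2)*(s + 5) = 0. The curves meet at s = -5, -2, 2.
On [-5, -2], y = -2 is on top; that piece has area ∫[-5,-2] (-(-2*s**3 - 10*s**2 + 8*s + 40)) ds = 99/2.
On [-2, 2], y = -2*s**3 - 10*s**2 + 8*s + 38 is on top; that piece has area ∫[-2,2] (-2*s**3 - 10*s**2 + 8*s + 40) ds = 320/3.
Total enclosed area = 99/2 + 320/3 = 937/6.

937/6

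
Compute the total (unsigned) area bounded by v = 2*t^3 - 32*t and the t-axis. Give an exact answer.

256

The curve meets the t-axis where 2*t^3 - 32*t = 0, i.e. 2*t*(t - 4)*(t + 4) = 0, at t = -4, 0, 4.
On [-4, 0] the curve lies above the axis; ∫[-4,0] (2*t^3 - 32*t) dt = 128, giving area 128.
On [0, 4] the curve lies below the axis; ∫[0,4] (2*t^3 - 32*t) dt = -128, giving area 128.
Total area = 128 + 128 = 256.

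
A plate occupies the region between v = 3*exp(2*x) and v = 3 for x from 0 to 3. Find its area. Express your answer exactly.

On [0, 3], (3*exp(2*x)) - (3) = 3*exp(2*x) - 3 is ≥ 0 throughout, so the area is a single integral of |3*exp(2*x) - 3|.
∫[0,3] (3*exp(2*x) - 3) dx = -21/2 + 3*exp(6)/2.

-21/2 + 3*exp(6)/2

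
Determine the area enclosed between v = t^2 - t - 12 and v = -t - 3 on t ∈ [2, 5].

The difference (t^2 - t - 12) - (-t - 3) = t^2 - 9 changes sign at t = 3 inside [2, 5], so split the integral there.
∫[2,3] (t^2 - 9) dt = -8/3; the area of that piece is 8/3.
∫[3,5] (t^2 - 9) dt = 44/3.
Total area = 8/3 + 44/3 = 52/3.

52/3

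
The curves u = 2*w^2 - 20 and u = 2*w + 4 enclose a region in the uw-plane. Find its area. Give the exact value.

Both boundary curves give u as a function of w, so integrate with respect to w. Setting them equal: 2*w^2 - 2*w - 24 = 0, i.e. 2*(w - 4)*(w + 3) = 0, so they meet at w = -3, 4.
For w in [-3, 4], u = 2*w^2 - 20 is on the left; area = ∫[-3,4] (-(2*w^2 - 2*w - 24)) dw = 343/3.

343/3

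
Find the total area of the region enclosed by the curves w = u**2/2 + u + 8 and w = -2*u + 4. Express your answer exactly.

2/3

Set the curves equal: u**2/2 + u + 8 = -2*u + 4, so u**2/2 + 3*u + 4 = 0, which factors as (u + 2)*(u + 4)/2 = 0. The curves meet at u = -4, -2.
On [-4, -2], w = -2*u + 4 is on top; that piece has area ∫[-4,-2] (-(u**2/2 + 3*u + 4)) du = 2/3.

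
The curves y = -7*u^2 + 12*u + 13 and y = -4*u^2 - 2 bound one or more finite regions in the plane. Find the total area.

Set the curves equal: -7*u^2 + 12*u + 13 = -4*u^2 - 2, so -3*u^2 + 12*u + 15 = 0, which factors as -3*(u - 5)*(u + 1) = 0. The curves meet at u = -1, 5.
On [-1, 5], y = -7*u^2 + 12*u + 13 is on top; that piece has area ∫[-1,5] (-3*u^2 + 12*u + 15) du = 108.

108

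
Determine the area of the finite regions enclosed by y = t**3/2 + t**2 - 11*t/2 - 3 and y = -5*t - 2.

37/24

Set the curves equal: t**3/2 + t**2 - 11*t/2 - 3 = -5*t - 2, so t**3/2 + t**2 - t/2 - 1 = 0, which factors as (t - 1)*(t + 1)*(t + 2)/2 = 0. The curves meet at t = -2, -1, 1.
On [-2, -1], y = t**3/2 + t**2 - 11*t/2 - 3 is on top; that piece has area ∫[-2,-1] (t**3/2 + t**2 - t/2 - 1) dt = 5/24.
On [-1, 1], y = -5*t - 2 is on top; that piece has area ∫[-1,1] (-(t**3/2 + t**2 - t/2 - 1)) dt = 4/3.
Total enclosed area = 5/24 + 4/3 = 37/24.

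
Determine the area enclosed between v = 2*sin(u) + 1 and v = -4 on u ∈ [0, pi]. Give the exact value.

On [0, pi], (2*sin(u) + 1) - (-4) = 2*sin(u) + 5 is ≥ 0 throughout, so the area is a single integral of |2*sin(u) + 5|.
∫[0,pi] (2*sin(u) + 5) du = 4 + 5*pi.

4 + 5*pi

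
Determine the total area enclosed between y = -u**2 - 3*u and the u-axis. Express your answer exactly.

9/2

The curve meets the u-axis where -u**2 - 3*u = 0, i.e. -u*(u + 3) = 0, at u = -3, 0.
On [-3, 0] the curve lies above the axis; ∫[-3,0] (-u**2 - 3*u) du = 9/2, giving area 9/2.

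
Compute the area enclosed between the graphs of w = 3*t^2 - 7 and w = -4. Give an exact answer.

4

Set the curves equal: 3*t^2 - 7 = -4, so 3*t^2 - 3 = 0, which factors as 3*(t - 1)*(t + 1) = 0. The curves meet at t = -1, 1.
On [-1, 1], w = -4 is on top; that piece has area ∫[-1,1] (-(3*t^2 - 3)) dt = 4.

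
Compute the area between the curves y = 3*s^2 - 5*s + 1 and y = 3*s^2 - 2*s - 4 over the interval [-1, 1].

10

On [-1, 1], (3*s^2 - 5*s + 1) - (3*s^2 - 2*s - 4) = -3*s + 5 is ≥ 0 throughout, so the area is a single integral of |-3*s + 5|.
∫[-1,1] (-3*s + 5) ds = 10.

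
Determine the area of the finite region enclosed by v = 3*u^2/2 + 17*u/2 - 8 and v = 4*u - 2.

125/4

Set the curves equal: 3*u^2/2 + 17*u/2 - 8 = 4*u - 2, so 3*u^2/2 + 9*u/2 - 6 = 0, which factors as 3*(u - 1)*(u + 4)/2 = 0. The curves meet at u = -4, 1.
On [-4, 1], v = 4*u - 2 is on top; that piece has area ∫[-4,1] (-(3*u^2/2 + 9*u/2 - 6)) du = 125/4.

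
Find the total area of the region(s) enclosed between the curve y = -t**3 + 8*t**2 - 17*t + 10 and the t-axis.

The curve meets the t-axis where -t**3 + 8*t**2 - 17*t + 10 = 0, i.e. -(t - 5)*(t - 2)*(t - 1) = 0, at t = 1, 2, 5.
On [1, 2] the curve lies below the axis; ∫[1,2] (-t**3 + 8*t**2 - 17*t + 10) dt = -7/12, giving area 7/12.
On [2, 5] the curve lies above the axis; ∫[2,5] (-t**3 + 8*t**2 - 17*t + 10) dt = 45/4, giving area 45/4.
Total area = 7/12 + 45/4 = 71/6.

71/6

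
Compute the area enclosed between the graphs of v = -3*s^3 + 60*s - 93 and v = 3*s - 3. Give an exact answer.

1551/2

Set the curves equal: -3*s^3 + 60*s - 93 = 3*s - 3, so -3*s^3 + 57*s - 90 = 0, which factors as -3*(s - 3)*(s - 2)*(s + 5) = 0. The curves meet at s = -5, 2, 3.
On [-5, 2], v = 3*s - 3 is on top; that piece has area ∫[-5,2] (-(-3*s^3 + 57*s - 90)) ds = 3087/4.
On [2, 3], v = -3*s^3 + 60*s - 93 is on top; that piece has area ∫[2,3] (-3*s^3 + 57*s - 90) ds = 15/4.
Total enclosed area = 3087/4 + 15/4 = 1551/2.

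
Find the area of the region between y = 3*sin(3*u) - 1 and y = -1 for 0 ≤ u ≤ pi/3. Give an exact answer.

2

On [0, pi/3], (3*sin(3*u) - 1) - (-1) = 3*sin(3*u) is ≥ 0 throughout, so the area is a single integral of |3*sin(3*u)|.
∫[0,pi/3] (3*sin(3*u)) du = 2.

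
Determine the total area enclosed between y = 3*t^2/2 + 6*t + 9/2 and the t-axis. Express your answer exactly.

2

The curve meets the t-axis where 3*t^2/2 + 6*t + 9/2 = 0, i.e. 3*(t + 1)*(t + 3)/2 = 0, at t = -3, -1.
On [-3, -1] the curve lies below the axis; ∫[-3,-1] (3*t^2/2 + 6*t + 9/2) dt = -2, giving area 2.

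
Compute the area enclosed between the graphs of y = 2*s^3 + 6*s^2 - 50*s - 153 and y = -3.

Set the curves equal: 2*s^3 + 6*s^2 - 50*s - 153 = -3, so 2*s^3 + 6*s^2 - 50*s - 150 = 0, which factors as 2*(s - 5)*(s + 3)*(s + 5) = 0. The curves meet at s = -5, -3, 5.
On [-5, -3], y = 2*s^3 + 6*s^2 - 50*s - 153 is on top; that piece has area ∫[-5,-3] (2*s^3 + 6*s^2 - 50*s - 150) ds = 24.
On [-3, 5], y = -3 is on top; that piece has area ∫[-3,5] (-(2*s^3 + 6*s^2 - 50*s - 150)) ds = 1024.
Total enclosed area = 24 + 1024 = 1048.

1048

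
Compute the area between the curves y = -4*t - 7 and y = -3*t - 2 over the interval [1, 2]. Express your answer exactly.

On [1, 2], (-4*t - 7) - (-3*t - 2) = -t - 5 is ≤ 0 throughout, so the area is a single integral of |-t - 5|.
∫[1,2] (-t - 5) dt = -13/2; the area of that piece is 13/2.

13/2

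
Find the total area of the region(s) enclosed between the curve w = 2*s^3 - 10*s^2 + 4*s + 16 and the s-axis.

The curve meets the s-axis where 2*s^3 - 10*s^2 + 4*s + 16 = 0, i.e. 2*(s - 4)*(s - 2)*(s + 1) = 0, at s = -1, 2, 4.
On [-1, 2] the curve lies above the axis; ∫[-1,2] (2*s^3 - 10*s^2 + 4*s + 16) ds = 63/2, giving area 63/2.
On [2, 4] the curve lies below the axis; ∫[2,4] (2*s^3 - 10*s^2 + 4*s + 16) ds = -32/3, giving area 32/3.
Total area = 63/2 + 32/3 = 253/6.

253/6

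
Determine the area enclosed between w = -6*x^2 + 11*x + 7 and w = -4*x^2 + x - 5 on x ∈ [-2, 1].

The difference (-6*x^2 + 11*x + 7) - (-4*x^2 + x - 5) = -2*x^2 + 10*x + 12 changes sign at x = -1 inside [-2, 1], so split the integral there.
∫[-2,-1] (-2*x^2 + 10*x + 12) dx = -23/3; the area of that piece is 23/3.
∫[-1,1] (-2*x^2 + 10*x + 12) dx = 68/3.
Total area = 23/3 + 68/3 = 91/3.

91/3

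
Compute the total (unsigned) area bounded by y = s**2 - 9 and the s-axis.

The curve meets the s-axis where s**2 - 9 = 0, i.e. (s - 3)*(s + 3) = 0, at s = -3, 3.
On [-3, 3] the curve lies below the axis; ∫[-3,3] (s**2 - 9) ds = -36, giving area 36.

36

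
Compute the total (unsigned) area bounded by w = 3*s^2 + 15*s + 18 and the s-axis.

The curve meets the s-axis where 3*s^2 + 15*s + 18 = 0, i.e. 3*(s + 2)*(s + 3) = 0, at s = -3, -2.
On [-3, -2] the curve lies below the axis; ∫[-3,-2] (3*s^2 + 15*s + 18) ds = -1/2, giving area 1/2.

1/2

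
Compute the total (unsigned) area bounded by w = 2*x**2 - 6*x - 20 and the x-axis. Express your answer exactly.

343/3

The curve meets the x-axis where 2*x**2 - 6*x - 20 = 0, i.e. 2*(x - 5)*(x + 2) = 0, at x = -2, 5.
On [-2, 5] the curve lies below the axis; ∫[-2,5] (2*x**2 - 6*x - 20) dx = -343/3, giving area 343/3.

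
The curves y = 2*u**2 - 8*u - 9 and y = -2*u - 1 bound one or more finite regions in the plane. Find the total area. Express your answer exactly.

125/3

Set the curves equal: 2*u**2 - 8*u - 9 = -2*u - 1, so 2*u**2 - 6*u - 8 = 0, which factors as 2*(u - 4)*(u + 1) = 0. The curves meet at u = -1, 4.
On [-1, 4], y = -2*u - 1 is on top; that piece has area ∫[-1,4] (-(2*u**2 - 6*u - 8)) du = 125/3.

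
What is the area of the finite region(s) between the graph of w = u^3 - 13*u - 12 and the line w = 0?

The curve meets the u-axis where u^3 - 13*u - 12 = 0, i.e. (u - 4)*(u + 1)*(u + 3) = 0, at u = -3, -1, 4.
On [-3, -1] the curve lies above the axis; ∫[-3,-1] (u^3 - 13*u - 12) du = 8, giving area 8.
On [-1, 4] the curve lies below the axis; ∫[-1,4] (u^3 - 13*u - 12) du = -375/4, giving area 375/4.
Total area = 8 + 375/4 = 407/4.

407/4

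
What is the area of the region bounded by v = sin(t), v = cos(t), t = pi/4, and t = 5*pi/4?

2*sqrt(2)

On [pi/4, 5*pi/4], (sin(t)) - (cos(t)) = sin(t) - cos(t) is ≥ 0 throughout, so the area is a single integral of |sin(t) - cos(t)|.
∫[pi/4,5*pi/4] (sin(t) - cos(t)) dt = 2*sqrt(2).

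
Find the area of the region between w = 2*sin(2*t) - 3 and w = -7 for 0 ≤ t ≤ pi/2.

On [0, pi/2], (2*sin(2*t) - 3) - (-7) = 2*sin(2*t) + 4 is ≥ 0 throughout, so the area is a single integral of |2*sin(2*t) + 4|.
∫[0,pi/2] (2*sin(2*t) + 4) dt = 2 + 2*pi.

2 + 2*pi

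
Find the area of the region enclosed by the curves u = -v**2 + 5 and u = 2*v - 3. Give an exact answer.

36

Both boundary curves give u as a function of v, so integrate with respect to v. Setting them equal: -v**2 - 2*v + 8 = 0, i.e. -(v - 2)*(v + 4) = 0, so they meet at v = -4, 2.
For v in [-4, 2], u = -v**2 + 5 is on the right; area = ∫[-4,2] (-v**2 - 2*v + 8) dv = 36.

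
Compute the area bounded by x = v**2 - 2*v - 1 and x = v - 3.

1/6

Both boundary curves give x as a function of v, so integrate with respect to v. Setting them equal: v**2 - 3*v + 2 = 0, i.e. (v - 2)*(v - 1) = 0, so they meet at v = 1, 2.
For v in [1, 2], x = v**2 - 2*v - 1 is on the left; area = ∫[1,2] (-(v**2 - 3*v + 2)) dv = 1/6.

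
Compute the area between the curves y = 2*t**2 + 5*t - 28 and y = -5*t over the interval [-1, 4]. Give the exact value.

313/3

The difference (2*t**2 + 5*t - 28) - (-5*t) = 2*t**2 + 10*t - 28 changes sign at t = 2 inside [-1, 4], so split the integral there.
∫[-1,2] (2*t**2 + 10*t - 28) dt = -63; the area of that piece is 63.
∫[2,4] (2*t**2 + 10*t - 28) dt = 124/3.
Total area = 63 + 124/3 = 313/3.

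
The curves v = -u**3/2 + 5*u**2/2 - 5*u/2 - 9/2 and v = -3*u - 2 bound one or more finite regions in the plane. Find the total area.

74/3

Set the curves equal: -u**3/2 + 5*u**2/2 - 5*u/2 - 9/2 = -3*u - 2, so -u**3/2 + 5*u**2/2 + u/2 - 5/2 = 0, which factors as -(u - 5)*(u - 1)*(u + 1)/2 = 0. The curves meet at u = -1, 1, 5.
On [-1, 1], v = -3*u - 2 is on top; that piece has area ∫[-1,1] (-(-u**3/2 + 5*u**2/2 + u/2 - 5/2)) du = 10/3.
On [1, 5], v = -u**3/2 + 5*u**2/2 - 5*u/2 - 9/2 is on top; that piece has area ∫[1,5] (-u**3/2 + 5*u**2/2 + u/2 - 5/2) du = 64/3.
Total enclosed area = 10/3 + 64/3 = 74/3.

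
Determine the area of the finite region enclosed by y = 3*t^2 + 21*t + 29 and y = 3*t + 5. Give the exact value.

Set the curves equal: 3*t^2 + 21*t + 29 = 3*t + 5, so 3*t^2 + 18*t + 24 = 0, which factors as 3*(t + 2)*(t + 4) = 0. The curves meet at t = -4, -2.
On [-4, -2], y = 3*t + 5 is on top; that piece has area ∫[-4,-2] (-(3*t^2 + 18*t + 24)) dt = 4.

4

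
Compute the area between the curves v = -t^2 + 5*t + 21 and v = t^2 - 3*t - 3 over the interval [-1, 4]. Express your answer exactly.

410/3

On [-1, 4], (-t^2 + 5*t + 21) - (t^2 - 3*t - 3) = -2*t^2 + 8*t + 24 is ≥ 0 throughout, so the area is a single integral of |-2*t^2 + 8*t + 24|.
∫[-1,4] (-2*t^2 + 8*t + 24) dt = 410/3.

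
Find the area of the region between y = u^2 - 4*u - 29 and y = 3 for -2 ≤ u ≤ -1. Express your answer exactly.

On [-2, -1], (u^2 - 4*u - 29) - (3) = u^2 - 4*u - 32 is ≤ 0 throughout, so the area is a single integral of |u^2 - 4*u - 32|.
∫[-2,-1] (u^2 - 4*u - 32) du = -71/3; the area of that piece is 71/3.

71/3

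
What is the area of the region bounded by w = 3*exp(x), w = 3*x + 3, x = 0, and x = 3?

-51/2 + 3*exp(3)

On [0, 3], (3*exp(x)) - (3*x + 3) = -3*x + 3*exp(x) - 3 is ≥ 0 throughout, so the area is a single integral of |-3*x + 3*exp(x) - 3|.
∫[0,3] (-3*x + 3*exp(x) - 3) dx = -51/2 + 3*exp(3).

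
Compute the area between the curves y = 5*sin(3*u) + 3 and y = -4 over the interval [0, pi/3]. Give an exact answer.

10/3 + 7*pi/3

On [0, pi/3], (5*sin(3*u) + 3) - (-4) = 5*sin(3*u) + 7 is ≥ 0 throughout, so the area is a single integral of |5*sin(3*u) + 7|.
∫[0,pi/3] (5*sin(3*u) + 7) du = 10/3 + 7*pi/3.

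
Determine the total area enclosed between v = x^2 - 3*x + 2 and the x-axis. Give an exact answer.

The curve meets the x-axis where x^2 - 3*x + 2 = 0, i.e. (x - 2)*(x - 1) = 0, at x = 1, 2.
On [1, 2] the curve lies below the axis; ∫[1,2] (x^2 - 3*x + 2) dx = -1/6, giving area 1/6.

1/6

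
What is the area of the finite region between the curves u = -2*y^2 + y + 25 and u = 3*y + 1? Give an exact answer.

343/3

Both boundary curves give u as a function of y, so integrate with respect to y. Setting them equal: -2*y^2 - 2*y + 24 = 0, i.e. -2*(y - 3)*(y + 4) = 0, so they meet at y = -4, 3.
For y in [-4, 3], u = -2*y^2 + y + 25 is on the right; area = ∫[-4,3] (-2*y^2 - 2*y + 24) dy = 343/3.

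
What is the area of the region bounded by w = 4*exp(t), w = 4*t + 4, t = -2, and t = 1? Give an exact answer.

On [-2, 1], (4*exp(t)) - (4*t + 4) = -4*t + 4*exp(t) - 4 is ≥ 0 throughout, so the area is a single integral of |-4*t + 4*exp(t) - 4|.
∫[-2,1] (-4*t + 4*exp(t) - 4) dt = -6 - 4*exp(-2) + 4*exp(1).

-6 - 4*exp(-2) + 4*exp(1)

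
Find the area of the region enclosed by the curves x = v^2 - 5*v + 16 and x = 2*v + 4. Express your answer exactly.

Both boundary curves give x as a function of v, so integrate with respect to v. Setting them equal: v^2 - 7*v + 12 = 0, i.e. (v - 4)*(v - 3) = 0, so they meet at v = 3, 4.
For v in [3, 4], x = v^2 - 5*v + 16 is on the left; area = ∫[3,4] (-(v^2 - 7*v + 12)) dv = 1/6.

1/6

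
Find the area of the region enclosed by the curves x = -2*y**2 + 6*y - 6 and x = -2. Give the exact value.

Both boundary curves give x as a function of y, so integrate with respect to y. Setting them equal: -2*y**2 + 6*y - 4 = 0, i.e. -2*(y - 2)*(y - 1) = 0, so they meet at y = 1, 2.
For y in [1, 2], x = -2*y**2 + 6*y - 6 is on the right; area = ∫[1,2] (-2*y**2 + 6*y - 4) dy = 1/3.

1/3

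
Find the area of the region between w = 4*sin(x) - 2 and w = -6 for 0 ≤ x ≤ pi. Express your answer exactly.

On [0, pi], (4*sin(x) - 2) - (-6) = 4*sin(x) + 4 is ≥ 0 throughout, so the area is a single integral of |4*sin(x) + 4|.
∫[0,pi] (4*sin(x) + 4) dx = 8 + 4*pi.

8 + 4*pi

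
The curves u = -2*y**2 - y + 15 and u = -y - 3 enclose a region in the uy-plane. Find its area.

72

Both boundary curves give u as a function of y, so integrate with respect to y. Setting them equal: -2*y**2 + 18 = 0, i.e. -2*(y - 3)*(y + 3) = 0, so they meet at y = -3, 3.
For y in [-3, 3], u = -2*y**2 - y + 15 is on the right; area = ∫[-3,3] (-2*y**2 + 18) dy = 72.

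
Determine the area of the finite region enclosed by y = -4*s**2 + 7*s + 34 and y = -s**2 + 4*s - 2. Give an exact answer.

Set the curves equal: -4*s**2 + 7*s + 34 = -s**2 + 4*s - 2, so -3*s**2 + 3*s + 36 = 0, which factors as -3*(s - 4)*(s + 3) = 0. The curves meet at s = -3, 4.
On [-3, 4], y = -4*s**2 + 7*s + 34 is on top; that piece has area ∫[-3,4] (-3*s**2 + 3*s + 36) ds = 343/2.

343/2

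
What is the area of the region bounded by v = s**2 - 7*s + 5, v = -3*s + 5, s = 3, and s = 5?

The difference (s**2 - 7*s + 5) - (-3*s + 5) = s**2 - 4*s changes sign at s = 4 inside [3, 5], so split the integral there.
∫[3,4] (s**2 - 4*s) ds = -5/3; the area of that piece is 5/3.
∫[4,5] (s**2 - 4*s) ds = 7/3.
Total area = 5/3 + 7/3 = 4.

4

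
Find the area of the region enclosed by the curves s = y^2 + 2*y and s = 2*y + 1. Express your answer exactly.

4/3

Both boundary curves give s as a function of y, so integrate with respect to y. Setting them equal: y^2 - 1 = 0, i.e. (y - 1)*(y + 1) = 0, so they meet at y = -1, 1.
For y in [-1, 1], s = y^2 + 2*y is on the left; area = ∫[-1,1] (-(y^2 - 1)) dy = 4/3.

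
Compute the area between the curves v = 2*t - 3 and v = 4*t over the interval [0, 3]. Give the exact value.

On [0, 3], (2*t - 3) - (4*t) = -2*t - 3 is ≤ 0 throughout, so the area is a single integral of |-2*t - 3|.
∫[0,3] (-2*t - 3) dt = -18; the area of that piece is 18.

18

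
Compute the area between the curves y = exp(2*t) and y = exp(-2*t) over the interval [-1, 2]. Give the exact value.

The difference (exp(2*t)) - (exp(-2*t)) = exp(2*t) - exp(-2*t) changes sign at t = 0 inside [-1, 2], so split the integral there.
∫[-1,0] (exp(2*t) - exp(-2*t)) dt = -exp(2)/2 - exp(-2)/2 + 1; the area of that piece is -1 + exp(-2)/2 + exp(2)/2.
∫[0,2] (exp(2*t) - exp(-2*t)) dt = -1 + exp(-4)/2 + exp(4)/2.
Total area = (-1 + exp(-2)/2 + exp(2)/2) + (-1 + exp(-4)/2 + exp(4)/2) = -2 + exp(-4)/2 + exp(-2)/2 + exp(2)/2 + exp(4)/2.

-2 + exp(-4)/2 + exp(-2)/2 + exp(2)/2 + exp(4)/2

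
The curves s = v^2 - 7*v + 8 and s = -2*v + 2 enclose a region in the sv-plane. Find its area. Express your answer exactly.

1/6

Both boundary curves give s as a function of v, so integrate with respect to v. Setting them equal: v^2 - 5*v + 6 = 0, i.e. (v - 3)*(v - 2) = 0, so they meet at v = 2, 3.
For v in [2, 3], s = v^2 - 7*v + 8 is on the left; area = ∫[2,3] (-(v^2 - 5*v + 6)) dv = 1/6.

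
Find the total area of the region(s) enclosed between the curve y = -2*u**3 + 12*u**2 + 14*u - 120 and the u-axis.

The curve meets the u-axis where -2*u**3 + 12*u**2 + 14*u - 120 = 0, i.e. -2*(u - 5)*(u - 4)*(u + 3) = 0, at u = -3, 4, 5.
On [-3, 4] the curve lies below the axis; ∫[-3,4] (-2*u**3 + 12*u**2 + 14*u - 120) du = -1029/2, giving area 1029/2.
On [4, 5] the curve lies above the axis; ∫[4,5] (-2*u**3 + 12*u**2 + 14*u - 120) du = 5/2, giving area 5/2.
Total area = 1029/2 + 5/2 = 517.

517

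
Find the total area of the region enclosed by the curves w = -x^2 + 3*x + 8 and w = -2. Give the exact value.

343/6

Set the curves equal: -x^2 + 3*x + 8 = -2, so -x^2 + 3*x + 10 = 0, which factors as -(x - 5)*(x + 2) = 0. The curves meet at x = -2, 5.
On [-2, 5], w = -x^2 + 3*x + 8 is on top; that piece has area ∫[-2,5] (-x^2 + 3*x + 10) dx = 343/6.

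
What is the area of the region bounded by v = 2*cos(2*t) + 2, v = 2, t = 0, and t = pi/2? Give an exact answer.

2

The difference (2*cos(2*t) + 2) - (2) = 2*cos(2*t) changes sign at t = pi/4 inside [0, pi/2], so split the integral there.
∫[0,pi/4] (2*cos(2*t)) dt = 1.
∫[pi/4,pi/2] (2*cos(2*t)) dt = -1; the area of that piece is 1.
Total area = 1 + 1 = 2.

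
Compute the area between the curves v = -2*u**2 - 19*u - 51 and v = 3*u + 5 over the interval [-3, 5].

On [-3, 5], (-2*u**2 - 19*u - 51) - (3*u + 5) = -2*u**2 - 22*u - 56 is ≤ 0 throughout, so the area is a single integral of |-2*u**2 - 22*u - 56|.
∫[-3,5] (-2*u**2 - 22*u - 56) du = -2176/3; the area of that piece is 2176/3.

2176/3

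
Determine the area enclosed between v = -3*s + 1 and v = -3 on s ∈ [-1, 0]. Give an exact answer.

On [-1, 0], (-3*s + 1) - (-3) = -3*s + 4 is ≥ 0 throughout, so the area is a single integral of |-3*s + 4|.
∫[-1,0] (-3*s + 4) ds = 11/2.

11/2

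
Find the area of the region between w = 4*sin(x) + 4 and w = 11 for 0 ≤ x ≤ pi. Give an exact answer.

On [0, pi], (4*sin(x) + 4) - (11) = 4*sin(x) - 7 is ≤ 0 throughout, so the area is a single integral of |4*sin(x) - 7|.
∫[0,pi] (4*sin(x) - 7) dx = 8 - 7*pi; the area of that piece is -8 + 7*pi.

-8 + 7*pi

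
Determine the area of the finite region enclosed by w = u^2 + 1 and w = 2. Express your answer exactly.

4/3

Set the curves equal: u^2 + 1 = 2, so u^2 - 1 = 0, which factors as (u - 1)*(u + 1) = 0. The curves meet at u = -1, 1.
On [-1, 1], w = 2 is on top; that piece has area ∫[-1,1] (-(u^2 - 1)) du = 4/3.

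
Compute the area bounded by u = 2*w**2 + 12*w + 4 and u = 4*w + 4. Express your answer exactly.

64/3

Both boundary curves give u as a function of w, so integrate with respect to w. Setting them equal: 2*w**2 + 8*w = 0, i.e. 2*w*(w + 4) = 0, so they meet at w = -4, 0.
For w in [-4, 0], u = 2*w**2 + 12*w + 4 is on the left; area = ∫[-4,0] (-(2*w**2 + 8*w)) dw = 64/3.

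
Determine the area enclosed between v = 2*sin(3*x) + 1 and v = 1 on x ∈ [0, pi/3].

4/3

On [0, pi/3], (2*sin(3*x) + 1) - (1) = 2*sin(3*x) is ≥ 0 throughout, so the area is a single integral of |2*sin(3*x)|.
∫[0,pi/3] (2*sin(3*x)) dx = 4/3.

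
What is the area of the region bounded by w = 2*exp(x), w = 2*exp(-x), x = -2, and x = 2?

The difference (2*exp(x)) - (2*exp(-x)) = 2*exp(x) - 2*exp(-x) changes sign at x = 0 inside [-2, 2], so split the integral there.
∫[-2,0] (2*exp(x) - 2*exp(-x)) dx = -2*exp(2) - 2*exp(-2) + 4; the area of that piece is -4 + 2*exp(-2) + 2*exp(2).
∫[0,2] (2*exp(x) - 2*exp(-x)) dx = -4 + 2*exp(-2) + 2*exp(2).
Total area = (-4 + 2*exp(-2) + 2*exp(2)) + (-4 + 2*exp(-2) + 2*exp(2)) = -8 + 4*exp(-2) + 4*exp(2).

-8 + 4*exp(-2) + 4*exp(2)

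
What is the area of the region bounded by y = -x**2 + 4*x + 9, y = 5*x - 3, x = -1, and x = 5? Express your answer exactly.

The difference (-x**2 + 4*x + 9) - (5*x - 3) = -x**2 - x + 12 changes sign at x = 3 inside [-1, 5], so split the integral there.
∫[-1,3] (-x**2 - x + 12) dx = 104/3.
∫[3,5] (-x**2 - x + 12) dx = -50/3; the area of that piece is 50/3.
Total area = 104/3 + 50/3 = 154/3.

154/3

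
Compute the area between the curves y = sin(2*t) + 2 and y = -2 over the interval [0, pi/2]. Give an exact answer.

On [0, pi/2], (sin(2*t) + 2) - (-2) = sin(2*t) + 4 is ≥ 0 throughout, so the area is a single integral of |sin(2*t) + 4|.
∫[0,pi/2] (sin(2*t) + 4) dt = 1 + 2*pi.

1 + 2*pi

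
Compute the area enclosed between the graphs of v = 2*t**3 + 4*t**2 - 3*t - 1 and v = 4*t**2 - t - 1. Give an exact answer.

1

Set the curves equal: 2*t**3 + 4*t**2 - 3*t - 1 = 4*t**2 - t - 1, so 2*t**3 - 2*t = 0, which factors as 2*t*(t - 1)*(t + 1) = 0. The curves meet at t = -1, 0, 1.
On [-1, 0], v = 2*t**3 + 4*t**2 - 3*t - 1 is on top; that piece has area ∫[-1,0] (2*t**3 - 2*t) dt = 1/2.
On [0, 1], v = 4*t**2 - t - 1 is on top; that piece has area ∫[0,1] (-(2*t**3 - 2*t)) dt = 1/2.
Total enclosed area = 1/2 + 1/2 = 1.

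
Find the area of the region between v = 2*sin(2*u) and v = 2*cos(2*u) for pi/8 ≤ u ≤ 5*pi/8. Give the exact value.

On [pi/8, 5*pi/8], (2*sin(2*u)) - (2*cos(2*u)) = 2*sin(2*u) - 2*cos(2*u) is ≥ 0 throughout, so the area is a single integral of |2*sin(2*u) - 2*cos(2*u)|.
∫[pi/8,5*pi/8] (2*sin(2*u) - 2*cos(2*u)) du = 2*sqrt(2).

2*sqrt(2)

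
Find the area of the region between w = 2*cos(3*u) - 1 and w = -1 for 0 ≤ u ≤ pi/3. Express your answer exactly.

The difference (2*cos(3*u) - 1) - (-1) = 2*cos(3*u) changes sign at u = pi/6 inside [0, pi/3], so split the integral there.
∫[0,pi/6] (2*cos(3*u)) du = 2/3.
∫[pi/6,pi/3] (2*cos(3*u)) du = -2/3; the area of that piece is 2/3.
Total area = 2/3 + 2/3 = 4/3.

4/3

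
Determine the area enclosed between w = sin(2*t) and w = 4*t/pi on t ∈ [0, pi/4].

1/2 - pi/8

On [0, pi/4], (sin(2*t)) - (4*t/pi) = -4*t/pi + sin(2*t) is ≥ 0 throughout, so the area is a single integral of |-4*t/pi + sin(2*t)|.
∫[0,pi/4] (-4*t/pi + sin(2*t)) dt = 1/2 - pi/8.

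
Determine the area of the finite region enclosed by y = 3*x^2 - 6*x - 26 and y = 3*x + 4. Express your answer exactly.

Set the curves equal: 3*x^2 - 6*x - 26 = 3*x + 4, so 3*x^2 - 9*x - 30 = 0, which factors as 3*(x - 5)*(x + 2) = 0. The curves meet at x = -2, 5.
On [-2, 5], y = 3*x + 4 is on top; that piece has area ∫[-2,5] (-(3*x^2 - 9*x - 30)) dx = 343/2.

343/2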